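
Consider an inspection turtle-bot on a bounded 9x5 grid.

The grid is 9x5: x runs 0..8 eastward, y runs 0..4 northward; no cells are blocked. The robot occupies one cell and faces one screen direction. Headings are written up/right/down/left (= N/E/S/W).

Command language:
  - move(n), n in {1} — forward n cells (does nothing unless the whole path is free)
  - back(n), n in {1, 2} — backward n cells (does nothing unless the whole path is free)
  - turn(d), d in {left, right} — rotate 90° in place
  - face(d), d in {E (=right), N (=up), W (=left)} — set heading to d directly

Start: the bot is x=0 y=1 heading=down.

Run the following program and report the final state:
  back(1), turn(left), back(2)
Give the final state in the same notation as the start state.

from: x=0 y=1 heading=down
t=1 back(1) ⇒ x=0 y=2 heading=down
t=2 turn(left) ⇒ x=0 y=2 heading=right
t=3 back(2) ⇒ x=0 y=2 heading=right

x=0 y=2 heading=right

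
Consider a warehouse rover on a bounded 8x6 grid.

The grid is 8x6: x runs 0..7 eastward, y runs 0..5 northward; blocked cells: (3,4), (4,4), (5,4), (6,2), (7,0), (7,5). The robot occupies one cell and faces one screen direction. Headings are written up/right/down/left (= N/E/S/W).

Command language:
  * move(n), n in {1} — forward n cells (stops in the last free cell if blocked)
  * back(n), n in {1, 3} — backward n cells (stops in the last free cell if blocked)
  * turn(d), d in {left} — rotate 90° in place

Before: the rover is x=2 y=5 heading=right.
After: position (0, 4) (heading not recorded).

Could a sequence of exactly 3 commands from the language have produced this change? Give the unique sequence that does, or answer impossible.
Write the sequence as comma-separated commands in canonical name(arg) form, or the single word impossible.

back(3), turn(left), back(1)

key: running back(1) before back(3) would end elsewhere — order is forced
t0: x=2 y=5 heading=right
1. back(3) → x=0 y=5 heading=right
2. turn(left) → x=0 y=5 heading=up
3. back(1) → x=0 y=4 heading=up
uniquely the one of 64 3-step routes that fits.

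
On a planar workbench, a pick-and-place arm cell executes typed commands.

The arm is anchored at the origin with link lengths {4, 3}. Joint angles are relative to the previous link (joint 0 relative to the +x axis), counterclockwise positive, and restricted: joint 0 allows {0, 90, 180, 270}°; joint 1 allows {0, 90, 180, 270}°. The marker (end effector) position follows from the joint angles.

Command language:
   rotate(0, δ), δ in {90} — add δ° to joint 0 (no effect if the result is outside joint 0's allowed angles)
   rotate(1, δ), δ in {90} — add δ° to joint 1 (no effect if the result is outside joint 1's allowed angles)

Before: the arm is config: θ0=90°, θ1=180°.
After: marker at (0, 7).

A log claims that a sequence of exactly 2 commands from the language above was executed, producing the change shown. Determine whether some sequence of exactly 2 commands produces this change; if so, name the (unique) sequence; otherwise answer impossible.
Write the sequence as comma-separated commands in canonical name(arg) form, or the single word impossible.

rotate(1, 90), rotate(1, 90)

t0: config: θ0=90°, θ1=180°
t=1 rotate(1, 90) ⇒ config: θ0=90°, θ1=270°
t=2 rotate(1, 90) ⇒ config: θ0=90°, θ1=0°
no rival 2-sequence matches.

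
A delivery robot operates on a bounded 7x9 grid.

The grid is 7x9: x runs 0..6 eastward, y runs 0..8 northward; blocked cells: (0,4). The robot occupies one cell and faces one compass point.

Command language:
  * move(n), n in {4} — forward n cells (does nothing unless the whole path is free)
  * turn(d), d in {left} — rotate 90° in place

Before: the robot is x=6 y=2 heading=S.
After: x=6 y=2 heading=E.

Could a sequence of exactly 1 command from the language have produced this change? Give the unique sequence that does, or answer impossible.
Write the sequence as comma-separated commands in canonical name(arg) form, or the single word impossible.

turn(left)

key: parked at (6,2) the whole time — nothing moves the robot
from: x=6 y=2 heading=S
step 1 (turn(left)): x=6 y=2 heading=E
uniquely the one of 2 1-step routes that fits.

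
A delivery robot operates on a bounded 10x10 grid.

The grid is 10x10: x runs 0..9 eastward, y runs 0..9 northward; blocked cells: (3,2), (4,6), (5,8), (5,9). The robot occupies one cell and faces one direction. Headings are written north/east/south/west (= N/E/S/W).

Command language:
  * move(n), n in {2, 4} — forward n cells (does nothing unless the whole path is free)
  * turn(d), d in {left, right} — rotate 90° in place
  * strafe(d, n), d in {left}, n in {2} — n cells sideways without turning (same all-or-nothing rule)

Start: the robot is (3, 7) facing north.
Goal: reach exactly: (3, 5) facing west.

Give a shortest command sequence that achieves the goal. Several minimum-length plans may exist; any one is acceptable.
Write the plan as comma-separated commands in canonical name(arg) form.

turn(left), strafe(left, 2)

start: (3, 7) facing north
step 1 (turn(left)): (3, 7) facing west
step 2 (strafe(left, 2)): (3, 5) facing west
minimal: 2 command(s), checked below 2.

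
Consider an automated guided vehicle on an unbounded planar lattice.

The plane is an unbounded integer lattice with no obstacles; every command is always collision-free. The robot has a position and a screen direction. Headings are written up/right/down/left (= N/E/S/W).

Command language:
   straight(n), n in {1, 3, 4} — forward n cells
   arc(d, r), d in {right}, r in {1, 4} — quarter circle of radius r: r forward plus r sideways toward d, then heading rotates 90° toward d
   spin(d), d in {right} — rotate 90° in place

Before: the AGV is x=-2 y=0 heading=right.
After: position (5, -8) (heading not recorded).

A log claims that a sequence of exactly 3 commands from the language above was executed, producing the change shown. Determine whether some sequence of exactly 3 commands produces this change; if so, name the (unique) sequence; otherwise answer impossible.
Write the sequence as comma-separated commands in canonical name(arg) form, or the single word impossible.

straight(3), arc(right, 4), straight(4)

key: order matters: swapping straight(3) and straight(4) lands elsewhere
begin: x=-2 y=0 heading=right
1. straight(3) → x=1 y=0 heading=right
2. arc(right, 4) → x=5 y=-4 heading=down
3. straight(4) → x=5 y=-8 heading=down
no other 3-command option fits: unique.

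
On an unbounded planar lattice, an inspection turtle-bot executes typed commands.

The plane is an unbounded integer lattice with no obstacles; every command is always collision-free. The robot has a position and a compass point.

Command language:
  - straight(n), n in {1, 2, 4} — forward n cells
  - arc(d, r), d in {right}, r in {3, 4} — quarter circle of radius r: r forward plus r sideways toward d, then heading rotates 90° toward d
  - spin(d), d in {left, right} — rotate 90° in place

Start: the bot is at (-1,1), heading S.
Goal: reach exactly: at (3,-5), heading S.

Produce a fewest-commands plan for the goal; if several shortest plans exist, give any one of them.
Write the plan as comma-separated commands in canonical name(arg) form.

start: at (-1,1), heading S
step 1 (straight(2)): at (-1,-1), heading S
step 2 (spin(left)): at (-1,-1), heading E
step 3 (arc(right, 4)): at (3,-5), heading S
shorter routes all fall short; 3 is best.

straight(2), spin(left), arc(right, 4)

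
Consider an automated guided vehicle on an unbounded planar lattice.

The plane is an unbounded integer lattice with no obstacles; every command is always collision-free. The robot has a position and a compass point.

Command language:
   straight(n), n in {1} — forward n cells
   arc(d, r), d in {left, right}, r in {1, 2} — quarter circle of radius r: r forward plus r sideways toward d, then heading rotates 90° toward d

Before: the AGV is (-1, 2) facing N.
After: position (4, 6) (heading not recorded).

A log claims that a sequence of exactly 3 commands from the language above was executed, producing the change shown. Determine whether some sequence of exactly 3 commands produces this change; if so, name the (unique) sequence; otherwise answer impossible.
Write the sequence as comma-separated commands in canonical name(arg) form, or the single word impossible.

arc(right, 2), straight(1), arc(left, 2)

key: order matters: swapping arc(right, 2) and arc(left, 2) lands elsewhere
from: (-1, 2) facing N
[1] after arc(right, 2): (1, 4) facing E
[2] after straight(1): (2, 4) facing E
[3] after arc(left, 2): (4, 6) facing N
all 125 alternatives checked — unique.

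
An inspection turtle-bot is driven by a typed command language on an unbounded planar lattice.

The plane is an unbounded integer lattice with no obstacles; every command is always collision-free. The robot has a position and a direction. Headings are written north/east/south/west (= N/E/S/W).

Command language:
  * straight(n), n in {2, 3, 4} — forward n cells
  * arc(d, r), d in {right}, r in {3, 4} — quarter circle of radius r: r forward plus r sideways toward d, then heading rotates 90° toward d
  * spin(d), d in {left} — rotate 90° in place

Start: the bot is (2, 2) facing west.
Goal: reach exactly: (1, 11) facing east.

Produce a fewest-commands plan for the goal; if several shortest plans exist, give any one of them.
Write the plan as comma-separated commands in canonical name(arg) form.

from: (2, 2) facing west
[1] after arc(right, 4): (-2, 6) facing north
[2] after straight(2): (-2, 8) facing north
[3] after arc(right, 3): (1, 11) facing east
no 2-step plan works, so 3 is optimal.

arc(right, 4), straight(2), arc(right, 3)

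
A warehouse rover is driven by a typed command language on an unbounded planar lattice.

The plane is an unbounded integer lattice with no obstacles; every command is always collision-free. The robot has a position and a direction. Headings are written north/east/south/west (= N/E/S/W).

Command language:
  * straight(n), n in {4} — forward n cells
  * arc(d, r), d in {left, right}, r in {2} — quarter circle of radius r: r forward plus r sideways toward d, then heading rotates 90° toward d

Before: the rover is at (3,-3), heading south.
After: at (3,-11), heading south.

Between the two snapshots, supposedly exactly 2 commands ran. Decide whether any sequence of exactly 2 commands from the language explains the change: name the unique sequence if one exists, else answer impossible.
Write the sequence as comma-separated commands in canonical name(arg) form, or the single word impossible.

straight(4), straight(4)

key: still facing S at the end — nothing in the sequence rotates
begin: at (3,-3), heading south
t=1 straight(4) ⇒ at (3,-7), heading south
t=2 straight(4) ⇒ at (3,-11), heading south
no other 2-command option fits: unique.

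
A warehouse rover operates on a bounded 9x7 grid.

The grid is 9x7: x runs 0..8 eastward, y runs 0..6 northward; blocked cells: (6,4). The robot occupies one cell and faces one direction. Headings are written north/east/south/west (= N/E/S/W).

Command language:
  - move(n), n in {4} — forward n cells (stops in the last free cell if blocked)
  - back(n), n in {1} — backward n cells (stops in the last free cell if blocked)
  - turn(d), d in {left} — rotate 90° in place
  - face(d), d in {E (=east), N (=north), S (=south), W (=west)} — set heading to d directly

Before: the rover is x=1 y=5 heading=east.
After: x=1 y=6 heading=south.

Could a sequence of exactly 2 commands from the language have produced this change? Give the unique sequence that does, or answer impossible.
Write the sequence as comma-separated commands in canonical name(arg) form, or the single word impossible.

face(S), back(1)

key: cell and facing (now S) both changed — the 2 commands mix motion and turning
initial: x=1 y=5 heading=east
[1] after face(S): x=1 y=5 heading=south
[2] after back(1): x=1 y=6 heading=south
uniquely the one of 49 2-step routes that fits.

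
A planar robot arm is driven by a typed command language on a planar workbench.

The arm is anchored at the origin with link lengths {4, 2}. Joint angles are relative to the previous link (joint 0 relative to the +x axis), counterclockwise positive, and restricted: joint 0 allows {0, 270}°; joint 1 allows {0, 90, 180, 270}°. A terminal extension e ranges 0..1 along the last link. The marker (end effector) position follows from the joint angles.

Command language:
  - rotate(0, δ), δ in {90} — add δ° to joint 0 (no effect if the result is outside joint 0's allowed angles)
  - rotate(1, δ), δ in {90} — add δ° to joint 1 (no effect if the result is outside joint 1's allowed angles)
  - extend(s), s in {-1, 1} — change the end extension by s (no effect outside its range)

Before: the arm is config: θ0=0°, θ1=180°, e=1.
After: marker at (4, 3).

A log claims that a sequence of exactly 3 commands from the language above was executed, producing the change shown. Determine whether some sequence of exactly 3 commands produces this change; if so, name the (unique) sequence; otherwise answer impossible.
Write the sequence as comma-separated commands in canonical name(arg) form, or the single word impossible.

rotate(1, 90), rotate(1, 90), rotate(1, 90)

t0: config: θ0=0°, θ1=180°, e=1
1. rotate(1, 90) → config: θ0=0°, θ1=270°, e=1
2. rotate(1, 90) → config: θ0=0°, θ1=0°, e=1
3. rotate(1, 90) → config: θ0=0°, θ1=90°, e=1
uniquely the one of 64 3-step routes that fits.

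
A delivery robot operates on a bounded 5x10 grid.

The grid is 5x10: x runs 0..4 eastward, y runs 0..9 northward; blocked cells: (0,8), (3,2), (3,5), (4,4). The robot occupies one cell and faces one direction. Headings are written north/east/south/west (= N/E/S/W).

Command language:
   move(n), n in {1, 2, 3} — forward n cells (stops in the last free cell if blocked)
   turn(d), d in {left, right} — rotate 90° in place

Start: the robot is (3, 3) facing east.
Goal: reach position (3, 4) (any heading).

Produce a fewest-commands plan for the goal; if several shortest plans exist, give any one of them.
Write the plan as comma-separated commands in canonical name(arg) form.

turn(left), move(1)

begin: (3, 3) facing east
step 1 (turn(left)): (3, 3) facing north
step 2 (move(1)): (3, 4) facing north
minimal: 2 command(s), checked below 2.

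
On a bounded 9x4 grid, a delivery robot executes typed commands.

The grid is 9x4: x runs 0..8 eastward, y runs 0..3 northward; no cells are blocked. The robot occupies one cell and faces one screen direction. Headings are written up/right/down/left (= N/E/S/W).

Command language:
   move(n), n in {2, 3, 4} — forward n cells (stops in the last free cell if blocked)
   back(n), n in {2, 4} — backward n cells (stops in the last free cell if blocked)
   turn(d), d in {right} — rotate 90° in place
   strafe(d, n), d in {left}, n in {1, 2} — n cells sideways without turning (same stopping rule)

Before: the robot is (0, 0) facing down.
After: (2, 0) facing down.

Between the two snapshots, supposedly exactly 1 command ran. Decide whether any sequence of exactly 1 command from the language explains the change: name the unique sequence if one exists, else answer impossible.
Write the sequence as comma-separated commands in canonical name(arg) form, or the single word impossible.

key: still facing S — the one step turns nothing
initial: (0, 0) facing down
[1] after strafe(left, 2): (2, 0) facing down
uniquely the one of 8 1-step routes that fits.

strafe(left, 2)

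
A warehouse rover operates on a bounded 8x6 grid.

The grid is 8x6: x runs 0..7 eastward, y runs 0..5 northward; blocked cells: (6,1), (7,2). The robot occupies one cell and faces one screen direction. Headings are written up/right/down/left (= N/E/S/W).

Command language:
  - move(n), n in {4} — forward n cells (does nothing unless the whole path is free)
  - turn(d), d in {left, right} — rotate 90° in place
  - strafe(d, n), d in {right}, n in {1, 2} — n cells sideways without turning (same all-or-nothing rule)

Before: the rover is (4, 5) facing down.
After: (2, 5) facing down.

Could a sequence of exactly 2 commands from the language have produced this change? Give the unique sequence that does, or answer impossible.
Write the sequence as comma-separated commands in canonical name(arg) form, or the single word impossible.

key: still facing S at the end — nothing in the sequence rotates
t0: (4, 5) facing down
step 1 (strafe(right, 1)): (3, 5) facing down
step 2 (strafe(right, 1)): (2, 5) facing down
uniquely the one of 25 2-step routes that fits.

strafe(right, 1), strafe(right, 1)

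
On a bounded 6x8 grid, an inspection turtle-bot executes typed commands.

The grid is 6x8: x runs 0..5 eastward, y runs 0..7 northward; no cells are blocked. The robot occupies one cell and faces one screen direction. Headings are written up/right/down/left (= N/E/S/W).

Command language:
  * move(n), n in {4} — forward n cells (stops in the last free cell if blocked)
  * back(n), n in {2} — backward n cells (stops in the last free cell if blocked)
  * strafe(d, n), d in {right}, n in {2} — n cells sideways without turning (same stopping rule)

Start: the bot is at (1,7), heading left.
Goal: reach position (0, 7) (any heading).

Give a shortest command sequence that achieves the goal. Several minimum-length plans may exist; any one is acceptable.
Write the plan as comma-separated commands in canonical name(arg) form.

move(4)

start: at (1,7), heading left
1. move(4) → at (0,7), heading left
minimal: 1 command(s), checked below 1.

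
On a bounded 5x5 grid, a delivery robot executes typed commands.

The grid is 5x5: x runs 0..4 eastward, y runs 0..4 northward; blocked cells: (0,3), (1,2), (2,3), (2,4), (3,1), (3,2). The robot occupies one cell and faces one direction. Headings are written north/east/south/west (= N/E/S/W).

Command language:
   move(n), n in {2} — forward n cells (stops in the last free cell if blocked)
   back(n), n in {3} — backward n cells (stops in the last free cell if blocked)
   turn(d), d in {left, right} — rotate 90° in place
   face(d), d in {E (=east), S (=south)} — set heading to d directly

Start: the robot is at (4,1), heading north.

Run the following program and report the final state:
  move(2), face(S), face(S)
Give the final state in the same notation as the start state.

initial: at (4,1), heading north
step 1 (move(2)): at (4,3), heading north
step 2 (face(S)): at (4,3), heading south
step 3 (face(S)): at (4,3), heading south

at (4,3), heading south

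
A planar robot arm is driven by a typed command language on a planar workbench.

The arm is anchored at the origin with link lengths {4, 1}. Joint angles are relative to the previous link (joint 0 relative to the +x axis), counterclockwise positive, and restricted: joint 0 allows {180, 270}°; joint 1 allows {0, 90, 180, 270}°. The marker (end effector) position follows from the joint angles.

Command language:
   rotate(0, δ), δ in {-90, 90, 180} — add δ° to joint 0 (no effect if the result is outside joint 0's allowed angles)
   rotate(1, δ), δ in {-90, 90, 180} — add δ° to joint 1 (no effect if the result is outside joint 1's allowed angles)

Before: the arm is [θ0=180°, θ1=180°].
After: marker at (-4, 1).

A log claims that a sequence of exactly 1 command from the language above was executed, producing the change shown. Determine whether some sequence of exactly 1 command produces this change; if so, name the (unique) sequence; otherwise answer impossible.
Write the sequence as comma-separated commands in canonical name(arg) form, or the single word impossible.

initial: [θ0=180°, θ1=180°]
1. rotate(1, 90) → [θ0=180°, θ1=270°]
no other 1-command option fits: unique.

rotate(1, 90)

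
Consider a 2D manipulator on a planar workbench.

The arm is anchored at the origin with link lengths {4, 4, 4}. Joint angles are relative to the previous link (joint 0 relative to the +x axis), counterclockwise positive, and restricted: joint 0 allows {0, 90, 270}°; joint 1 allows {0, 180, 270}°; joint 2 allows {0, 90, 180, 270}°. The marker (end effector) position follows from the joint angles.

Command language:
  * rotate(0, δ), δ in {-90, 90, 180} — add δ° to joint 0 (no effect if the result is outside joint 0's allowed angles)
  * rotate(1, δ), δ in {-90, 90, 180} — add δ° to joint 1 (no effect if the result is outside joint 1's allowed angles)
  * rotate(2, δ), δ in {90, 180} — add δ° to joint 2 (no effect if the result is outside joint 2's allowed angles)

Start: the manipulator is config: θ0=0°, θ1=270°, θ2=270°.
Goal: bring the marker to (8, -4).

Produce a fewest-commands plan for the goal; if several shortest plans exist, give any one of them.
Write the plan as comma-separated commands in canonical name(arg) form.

begin: config: θ0=0°, θ1=270°, θ2=270°
1. rotate(2, 180) → config: θ0=0°, θ1=270°, θ2=90°
minimal: 1 command(s), checked below 1.

rotate(2, 180)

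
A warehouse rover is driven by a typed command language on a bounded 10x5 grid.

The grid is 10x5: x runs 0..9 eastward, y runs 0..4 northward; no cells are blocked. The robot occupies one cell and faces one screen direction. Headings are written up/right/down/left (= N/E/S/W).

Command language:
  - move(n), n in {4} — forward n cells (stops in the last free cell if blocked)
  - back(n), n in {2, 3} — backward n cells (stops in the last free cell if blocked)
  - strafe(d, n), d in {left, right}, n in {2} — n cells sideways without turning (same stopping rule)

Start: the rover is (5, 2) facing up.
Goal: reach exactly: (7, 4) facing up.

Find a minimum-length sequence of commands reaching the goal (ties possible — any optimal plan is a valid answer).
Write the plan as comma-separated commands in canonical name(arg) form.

move(4), strafe(right, 2)

t0: (5, 2) facing up
[1] after move(4): (5, 4) facing up
[2] after strafe(right, 2): (7, 4) facing up
nothing shorter than 2 reaches the goal.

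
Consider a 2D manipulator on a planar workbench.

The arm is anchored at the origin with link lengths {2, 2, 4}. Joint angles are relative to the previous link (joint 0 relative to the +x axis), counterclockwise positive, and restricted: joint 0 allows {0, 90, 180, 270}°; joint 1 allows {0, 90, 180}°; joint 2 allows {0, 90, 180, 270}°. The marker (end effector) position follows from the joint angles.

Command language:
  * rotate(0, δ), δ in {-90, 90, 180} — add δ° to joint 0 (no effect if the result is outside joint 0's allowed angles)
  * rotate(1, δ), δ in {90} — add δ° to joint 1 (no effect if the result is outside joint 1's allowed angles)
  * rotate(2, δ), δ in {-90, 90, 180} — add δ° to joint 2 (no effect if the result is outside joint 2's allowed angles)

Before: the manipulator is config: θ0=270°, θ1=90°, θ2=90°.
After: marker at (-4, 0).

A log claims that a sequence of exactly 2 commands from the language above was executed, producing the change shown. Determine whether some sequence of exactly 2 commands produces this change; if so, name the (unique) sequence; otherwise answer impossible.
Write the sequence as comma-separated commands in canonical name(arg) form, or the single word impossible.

initial: config: θ0=270°, θ1=90°, θ2=90°
step 1 (rotate(1, 90)): config: θ0=270°, θ1=180°, θ2=90°
step 2 (rotate(1, 90)): config: θ0=270°, θ1=180°, θ2=90°
no rival 2-sequence matches.

rotate(1, 90), rotate(1, 90)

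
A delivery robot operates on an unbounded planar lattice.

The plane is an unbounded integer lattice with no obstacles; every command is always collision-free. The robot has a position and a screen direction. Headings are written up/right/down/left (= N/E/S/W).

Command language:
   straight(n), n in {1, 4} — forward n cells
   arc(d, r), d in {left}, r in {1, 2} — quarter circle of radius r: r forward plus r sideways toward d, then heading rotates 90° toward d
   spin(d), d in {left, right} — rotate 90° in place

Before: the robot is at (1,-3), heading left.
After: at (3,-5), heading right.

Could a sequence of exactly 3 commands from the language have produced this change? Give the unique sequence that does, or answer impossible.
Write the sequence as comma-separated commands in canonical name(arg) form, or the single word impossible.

arc(left, 2), spin(left), straight(4)

key: position moved to (3,-5) AND the heading swung to E — translation plus rotation needed
initial: at (1,-3), heading left
step 1 (arc(left, 2)): at (-1,-5), heading down
step 2 (spin(left)): at (-1,-5), heading right
step 3 (straight(4)): at (3,-5), heading right
no other 3-command option fits: unique.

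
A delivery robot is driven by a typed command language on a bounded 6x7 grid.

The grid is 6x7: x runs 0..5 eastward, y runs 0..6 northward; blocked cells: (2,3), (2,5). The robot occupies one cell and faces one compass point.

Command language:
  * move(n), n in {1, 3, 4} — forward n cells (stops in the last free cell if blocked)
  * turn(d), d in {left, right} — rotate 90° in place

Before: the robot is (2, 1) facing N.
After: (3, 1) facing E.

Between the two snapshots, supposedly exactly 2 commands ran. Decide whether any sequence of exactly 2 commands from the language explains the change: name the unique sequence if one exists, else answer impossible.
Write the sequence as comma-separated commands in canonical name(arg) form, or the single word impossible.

turn(right), move(1)

key: position moved to (3,1) AND the heading swung to E — translation plus rotation needed
begin: (2, 1) facing N
1. turn(right) → (2, 1) facing E
2. move(1) → (3, 1) facing E
all 25 alternatives checked — unique.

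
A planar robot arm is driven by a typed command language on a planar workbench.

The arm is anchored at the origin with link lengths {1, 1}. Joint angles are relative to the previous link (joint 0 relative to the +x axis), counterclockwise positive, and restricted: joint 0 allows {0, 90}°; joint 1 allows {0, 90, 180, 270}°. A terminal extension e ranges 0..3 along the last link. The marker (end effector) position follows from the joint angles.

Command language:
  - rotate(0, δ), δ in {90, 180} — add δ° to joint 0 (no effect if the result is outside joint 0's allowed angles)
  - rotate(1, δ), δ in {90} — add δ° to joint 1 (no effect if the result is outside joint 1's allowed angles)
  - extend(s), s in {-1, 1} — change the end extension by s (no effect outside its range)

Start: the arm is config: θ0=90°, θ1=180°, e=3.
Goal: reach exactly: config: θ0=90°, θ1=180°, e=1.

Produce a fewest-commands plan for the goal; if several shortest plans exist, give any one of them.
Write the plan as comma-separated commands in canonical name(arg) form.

initial: config: θ0=90°, θ1=180°, e=3
1. extend(-1) → config: θ0=90°, θ1=180°, e=2
2. extend(-1) → config: θ0=90°, θ1=180°, e=1
shorter routes all fall short; 2 is best.

extend(-1), extend(-1)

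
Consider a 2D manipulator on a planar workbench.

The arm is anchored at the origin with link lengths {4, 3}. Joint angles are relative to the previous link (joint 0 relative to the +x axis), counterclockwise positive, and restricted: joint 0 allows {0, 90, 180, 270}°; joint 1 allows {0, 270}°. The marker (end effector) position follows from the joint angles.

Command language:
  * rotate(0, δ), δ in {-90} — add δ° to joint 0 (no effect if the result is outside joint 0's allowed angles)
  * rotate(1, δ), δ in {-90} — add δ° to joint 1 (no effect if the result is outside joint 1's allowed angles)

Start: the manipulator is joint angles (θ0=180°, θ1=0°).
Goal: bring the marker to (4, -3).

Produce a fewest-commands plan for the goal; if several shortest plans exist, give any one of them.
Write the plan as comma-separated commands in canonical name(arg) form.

begin: joint angles (θ0=180°, θ1=0°)
1. rotate(1, -90) → joint angles (θ0=180°, θ1=270°)
2. rotate(0, -90) → joint angles (θ0=90°, θ1=270°)
3. rotate(0, -90) → joint angles (θ0=0°, θ1=270°)
nothing shorter than 3 reaches the goal.

rotate(1, -90), rotate(0, -90), rotate(0, -90)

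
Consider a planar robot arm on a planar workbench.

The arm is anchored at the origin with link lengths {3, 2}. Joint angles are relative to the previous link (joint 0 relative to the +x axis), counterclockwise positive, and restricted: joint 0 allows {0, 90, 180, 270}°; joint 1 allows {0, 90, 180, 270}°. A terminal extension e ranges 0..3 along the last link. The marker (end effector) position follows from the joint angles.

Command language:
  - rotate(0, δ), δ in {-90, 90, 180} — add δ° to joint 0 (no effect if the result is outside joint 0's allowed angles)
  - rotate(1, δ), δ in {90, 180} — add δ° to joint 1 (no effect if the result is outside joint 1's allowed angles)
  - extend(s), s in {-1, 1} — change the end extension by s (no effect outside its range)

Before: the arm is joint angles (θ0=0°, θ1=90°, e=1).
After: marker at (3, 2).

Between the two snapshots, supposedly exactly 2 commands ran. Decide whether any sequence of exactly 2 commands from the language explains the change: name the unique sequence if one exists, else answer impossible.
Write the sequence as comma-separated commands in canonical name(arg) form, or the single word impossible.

initial: joint angles (θ0=0°, θ1=90°, e=1)
step 1 (extend(-1)): joint angles (θ0=0°, θ1=90°, e=0)
step 2 (extend(-1)): joint angles (θ0=0°, θ1=90°, e=0)
all 49 alternatives checked — unique.

extend(-1), extend(-1)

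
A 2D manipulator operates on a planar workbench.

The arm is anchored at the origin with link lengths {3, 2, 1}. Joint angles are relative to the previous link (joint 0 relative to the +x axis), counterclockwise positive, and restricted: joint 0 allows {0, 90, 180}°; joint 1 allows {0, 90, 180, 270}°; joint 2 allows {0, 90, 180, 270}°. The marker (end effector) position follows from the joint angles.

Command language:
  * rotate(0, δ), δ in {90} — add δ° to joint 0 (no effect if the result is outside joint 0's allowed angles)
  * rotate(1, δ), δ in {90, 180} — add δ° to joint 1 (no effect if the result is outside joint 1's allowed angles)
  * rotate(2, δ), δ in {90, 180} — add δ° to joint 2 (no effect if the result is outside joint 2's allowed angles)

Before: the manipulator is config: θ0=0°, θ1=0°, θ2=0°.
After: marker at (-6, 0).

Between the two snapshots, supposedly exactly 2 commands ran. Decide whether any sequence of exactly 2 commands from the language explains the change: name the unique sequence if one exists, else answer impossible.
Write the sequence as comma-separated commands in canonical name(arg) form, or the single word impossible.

rotate(0, 90), rotate(0, 90)

t0: config: θ0=0°, θ1=0°, θ2=0°
[1] after rotate(0, 90): config: θ0=90°, θ1=0°, θ2=0°
[2] after rotate(0, 90): config: θ0=180°, θ1=0°, θ2=0°
uniquely the one of 25 2-step routes that fits.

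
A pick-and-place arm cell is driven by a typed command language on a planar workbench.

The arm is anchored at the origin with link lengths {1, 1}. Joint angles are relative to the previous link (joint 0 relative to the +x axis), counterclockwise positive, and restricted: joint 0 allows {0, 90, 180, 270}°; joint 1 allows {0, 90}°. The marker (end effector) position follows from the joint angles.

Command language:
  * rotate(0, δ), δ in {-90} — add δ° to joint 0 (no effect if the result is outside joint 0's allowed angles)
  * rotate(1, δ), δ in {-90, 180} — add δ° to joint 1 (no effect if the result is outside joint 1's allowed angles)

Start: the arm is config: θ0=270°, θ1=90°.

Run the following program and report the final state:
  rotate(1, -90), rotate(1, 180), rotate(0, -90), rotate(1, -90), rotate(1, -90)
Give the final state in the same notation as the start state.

config: θ0=180°, θ1=0°

t0: config: θ0=270°, θ1=90°
step 1 (rotate(1, -90)): config: θ0=270°, θ1=0°
step 2 (rotate(1, 180)): config: θ0=270°, θ1=0°
step 3 (rotate(0, -90)): config: θ0=180°, θ1=0°
step 4 (rotate(1, -90)): config: θ0=180°, θ1=0°
step 5 (rotate(1, -90)): config: θ0=180°, θ1=0°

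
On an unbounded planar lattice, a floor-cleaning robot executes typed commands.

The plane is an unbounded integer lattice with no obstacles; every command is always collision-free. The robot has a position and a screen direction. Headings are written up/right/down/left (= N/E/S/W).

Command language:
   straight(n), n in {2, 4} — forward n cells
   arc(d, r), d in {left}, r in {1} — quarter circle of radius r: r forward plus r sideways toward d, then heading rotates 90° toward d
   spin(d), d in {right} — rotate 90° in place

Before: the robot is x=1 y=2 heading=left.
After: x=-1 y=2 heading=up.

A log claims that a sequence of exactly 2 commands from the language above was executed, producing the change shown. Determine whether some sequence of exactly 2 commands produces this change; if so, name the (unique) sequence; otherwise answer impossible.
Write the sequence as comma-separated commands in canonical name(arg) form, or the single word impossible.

key: position moved to (-1,2) AND the heading swung to N — translation plus rotation needed
initial: x=1 y=2 heading=left
step 1 (straight(2)): x=-1 y=2 heading=left
step 2 (spin(right)): x=-1 y=2 heading=up
uniquely the one of 16 2-step routes that fits.

straight(2), spin(right)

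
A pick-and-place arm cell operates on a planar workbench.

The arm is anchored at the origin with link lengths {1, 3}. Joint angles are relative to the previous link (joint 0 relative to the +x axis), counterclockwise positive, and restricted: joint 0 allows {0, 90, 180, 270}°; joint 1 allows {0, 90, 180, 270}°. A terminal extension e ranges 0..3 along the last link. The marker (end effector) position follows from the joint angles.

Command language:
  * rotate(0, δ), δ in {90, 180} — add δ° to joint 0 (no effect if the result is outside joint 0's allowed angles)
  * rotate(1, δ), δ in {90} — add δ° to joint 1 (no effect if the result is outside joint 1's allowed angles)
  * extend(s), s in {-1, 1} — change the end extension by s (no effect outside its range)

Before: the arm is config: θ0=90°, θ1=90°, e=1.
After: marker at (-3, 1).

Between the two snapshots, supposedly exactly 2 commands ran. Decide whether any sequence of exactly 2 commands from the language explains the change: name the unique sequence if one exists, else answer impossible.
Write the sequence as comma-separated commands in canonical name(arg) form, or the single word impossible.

begin: config: θ0=90°, θ1=90°, e=1
step 1 (extend(-1)): config: θ0=90°, θ1=90°, e=0
step 2 (extend(-1)): config: θ0=90°, θ1=90°, e=0
all 25 alternatives checked — unique.

extend(-1), extend(-1)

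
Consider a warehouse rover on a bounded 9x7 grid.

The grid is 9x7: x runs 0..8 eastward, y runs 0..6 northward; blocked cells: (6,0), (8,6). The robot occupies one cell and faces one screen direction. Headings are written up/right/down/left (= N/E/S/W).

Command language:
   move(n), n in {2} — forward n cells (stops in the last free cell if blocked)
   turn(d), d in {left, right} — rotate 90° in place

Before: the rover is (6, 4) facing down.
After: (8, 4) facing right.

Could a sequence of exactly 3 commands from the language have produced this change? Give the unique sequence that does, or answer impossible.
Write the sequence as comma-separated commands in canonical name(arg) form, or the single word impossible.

key: the second move(2) runs into the grid edge before its full distance
initial: (6, 4) facing down
1. turn(left) → (6, 4) facing right
2. move(2) → (8, 4) facing right
3. move(2) → (8, 4) facing right
uniquely the one of 27 3-step routes that fits.

turn(left), move(2), move(2)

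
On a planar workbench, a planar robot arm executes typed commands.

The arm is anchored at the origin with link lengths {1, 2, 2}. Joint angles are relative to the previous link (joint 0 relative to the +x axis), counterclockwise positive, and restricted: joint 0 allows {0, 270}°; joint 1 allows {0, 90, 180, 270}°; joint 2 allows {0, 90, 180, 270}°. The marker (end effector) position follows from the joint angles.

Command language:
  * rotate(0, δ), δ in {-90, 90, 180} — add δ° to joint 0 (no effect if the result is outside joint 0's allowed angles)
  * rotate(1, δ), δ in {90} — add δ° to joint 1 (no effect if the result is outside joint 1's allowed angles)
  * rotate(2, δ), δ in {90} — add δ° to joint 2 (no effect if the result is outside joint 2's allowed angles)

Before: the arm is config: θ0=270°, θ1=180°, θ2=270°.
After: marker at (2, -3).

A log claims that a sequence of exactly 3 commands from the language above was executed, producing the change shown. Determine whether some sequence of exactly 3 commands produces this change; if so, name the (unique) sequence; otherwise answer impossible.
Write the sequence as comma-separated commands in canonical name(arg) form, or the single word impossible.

start: config: θ0=270°, θ1=180°, θ2=270°
1. rotate(1, 90) → config: θ0=270°, θ1=270°, θ2=270°
2. rotate(1, 90) → config: θ0=270°, θ1=0°, θ2=270°
3. rotate(1, 90) → config: θ0=270°, θ1=90°, θ2=270°
all 125 alternatives checked — unique.

rotate(1, 90), rotate(1, 90), rotate(1, 90)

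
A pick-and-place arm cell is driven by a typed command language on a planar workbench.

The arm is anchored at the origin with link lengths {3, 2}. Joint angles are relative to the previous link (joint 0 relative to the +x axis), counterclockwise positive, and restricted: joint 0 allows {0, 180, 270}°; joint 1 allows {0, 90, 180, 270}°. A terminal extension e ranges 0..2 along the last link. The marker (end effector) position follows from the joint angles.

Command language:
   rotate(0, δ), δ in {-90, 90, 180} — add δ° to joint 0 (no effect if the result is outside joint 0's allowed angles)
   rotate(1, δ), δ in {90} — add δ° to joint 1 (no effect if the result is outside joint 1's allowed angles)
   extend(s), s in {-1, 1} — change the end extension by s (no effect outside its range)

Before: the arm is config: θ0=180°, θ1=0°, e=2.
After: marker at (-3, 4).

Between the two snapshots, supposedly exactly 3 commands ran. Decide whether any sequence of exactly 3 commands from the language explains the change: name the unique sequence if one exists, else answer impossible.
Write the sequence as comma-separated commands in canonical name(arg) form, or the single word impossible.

initial: config: θ0=180°, θ1=0°, e=2
1. rotate(1, 90) → config: θ0=180°, θ1=90°, e=2
2. rotate(1, 90) → config: θ0=180°, θ1=180°, e=2
3. rotate(1, 90) → config: θ0=180°, θ1=270°, e=2
uniquely the one of 216 3-step routes that fits.

rotate(1, 90), rotate(1, 90), rotate(1, 90)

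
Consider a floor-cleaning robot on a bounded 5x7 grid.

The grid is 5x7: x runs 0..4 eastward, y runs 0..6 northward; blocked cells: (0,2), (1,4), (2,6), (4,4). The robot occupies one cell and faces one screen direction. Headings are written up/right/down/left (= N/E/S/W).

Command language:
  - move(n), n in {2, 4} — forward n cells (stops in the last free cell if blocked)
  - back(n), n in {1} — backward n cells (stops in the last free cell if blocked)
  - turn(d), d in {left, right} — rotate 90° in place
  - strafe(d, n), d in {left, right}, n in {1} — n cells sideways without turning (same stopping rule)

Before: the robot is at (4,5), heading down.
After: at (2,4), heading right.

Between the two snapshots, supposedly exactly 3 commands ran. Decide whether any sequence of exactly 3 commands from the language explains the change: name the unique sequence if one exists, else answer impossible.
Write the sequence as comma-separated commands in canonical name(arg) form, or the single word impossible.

impossible

every 3-command combo misses the target.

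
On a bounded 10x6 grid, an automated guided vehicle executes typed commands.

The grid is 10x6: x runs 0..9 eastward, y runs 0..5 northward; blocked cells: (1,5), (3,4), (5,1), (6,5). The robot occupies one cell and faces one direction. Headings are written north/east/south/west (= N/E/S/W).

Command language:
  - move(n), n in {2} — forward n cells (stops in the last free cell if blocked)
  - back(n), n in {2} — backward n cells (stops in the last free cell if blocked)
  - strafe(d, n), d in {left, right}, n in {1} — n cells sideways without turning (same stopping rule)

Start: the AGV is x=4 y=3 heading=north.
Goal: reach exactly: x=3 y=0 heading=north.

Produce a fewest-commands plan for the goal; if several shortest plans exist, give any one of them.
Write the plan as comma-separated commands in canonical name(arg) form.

strafe(left, 1), back(2), back(2)

from: x=4 y=3 heading=north
1. strafe(left, 1) → x=3 y=3 heading=north
2. back(2) → x=3 y=1 heading=north
3. back(2) → x=3 y=0 heading=north
no 2-step plan works, so 3 is optimal.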